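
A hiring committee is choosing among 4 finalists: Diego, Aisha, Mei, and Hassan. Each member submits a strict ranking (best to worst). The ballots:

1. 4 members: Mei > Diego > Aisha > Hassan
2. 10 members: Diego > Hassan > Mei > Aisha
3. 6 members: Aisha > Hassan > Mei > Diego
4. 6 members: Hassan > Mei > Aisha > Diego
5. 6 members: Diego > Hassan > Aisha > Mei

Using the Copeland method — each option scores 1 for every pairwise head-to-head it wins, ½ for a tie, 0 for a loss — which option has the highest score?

Diego: beats Aisha and Hassan; ties Mei → score 2.5.
Aisha: loses to Diego, Mei, and Hassan → score 0.
Mei: beats Aisha; ties Diego; loses to Hassan → score 1.5.
Hassan: beats Aisha and Mei; loses to Diego → score 2.
Diego has the best pairwise record.

Diego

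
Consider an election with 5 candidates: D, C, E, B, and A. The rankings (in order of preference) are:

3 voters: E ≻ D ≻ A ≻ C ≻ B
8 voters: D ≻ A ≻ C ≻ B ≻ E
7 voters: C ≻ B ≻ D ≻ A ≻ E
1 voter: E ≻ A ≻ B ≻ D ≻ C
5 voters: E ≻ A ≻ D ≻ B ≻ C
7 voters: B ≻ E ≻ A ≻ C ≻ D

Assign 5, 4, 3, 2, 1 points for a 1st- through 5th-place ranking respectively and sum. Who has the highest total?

D: 3·4 + 8·5 + 7·3 + 1·2 + 5·3 + 7·1 = 97
C: 3·2 + 8·3 + 7·5 + 1·1 + 5·1 + 7·2 = 85
E: 3·5 + 8·1 + 7·1 + 1·5 + 5·5 + 7·4 = 88
B: 3·1 + 8·2 + 7·4 + 1·3 + 5·2 + 7·5 = 95
A: 3·3 + 8·4 + 7·2 + 1·4 + 5·4 + 7·3 = 100
A has the highest Borda score (100).

A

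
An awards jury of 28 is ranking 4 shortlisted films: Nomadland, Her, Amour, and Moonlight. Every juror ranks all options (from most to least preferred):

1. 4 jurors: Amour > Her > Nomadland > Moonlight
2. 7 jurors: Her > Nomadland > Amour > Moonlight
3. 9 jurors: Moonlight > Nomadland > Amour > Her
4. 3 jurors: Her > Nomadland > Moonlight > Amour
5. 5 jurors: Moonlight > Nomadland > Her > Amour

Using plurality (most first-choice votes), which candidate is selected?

Moonlight

First-place votes: Nomadland 0, Her 10, Amour 4, Moonlight 14.
Moonlight has the most first-place votes.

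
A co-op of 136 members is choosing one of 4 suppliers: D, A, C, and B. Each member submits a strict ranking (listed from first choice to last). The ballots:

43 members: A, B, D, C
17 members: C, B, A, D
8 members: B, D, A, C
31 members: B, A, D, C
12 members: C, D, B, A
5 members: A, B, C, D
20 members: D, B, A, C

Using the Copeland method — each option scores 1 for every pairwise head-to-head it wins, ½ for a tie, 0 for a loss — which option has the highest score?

D: beats C; loses to A and B → score 1.
A: beats D and C; loses to B → score 2.
C: loses to D, A, and B → score 0.
B: beats D, A, and C → score 3.
B has the best pairwise record.

B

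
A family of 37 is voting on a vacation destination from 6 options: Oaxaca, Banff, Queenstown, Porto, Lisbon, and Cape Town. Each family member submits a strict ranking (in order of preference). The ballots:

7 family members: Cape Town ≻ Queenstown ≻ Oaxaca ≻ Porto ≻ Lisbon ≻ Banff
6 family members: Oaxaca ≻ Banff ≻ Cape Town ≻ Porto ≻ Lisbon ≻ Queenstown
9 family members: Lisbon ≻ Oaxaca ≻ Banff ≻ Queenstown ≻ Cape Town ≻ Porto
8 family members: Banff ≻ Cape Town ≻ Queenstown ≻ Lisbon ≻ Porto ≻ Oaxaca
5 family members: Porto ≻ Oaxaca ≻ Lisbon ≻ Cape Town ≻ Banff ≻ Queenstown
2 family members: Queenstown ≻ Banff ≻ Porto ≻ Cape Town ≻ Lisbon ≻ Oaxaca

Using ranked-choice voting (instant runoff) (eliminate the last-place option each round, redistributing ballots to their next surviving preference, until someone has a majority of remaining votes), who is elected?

Round 1: Oaxaca 6, Banff 8, Queenstown 2, Porto 5, Lisbon 9, Cape Town 7. Eliminate Queenstown.
Round 2: Oaxaca 6, Banff 10, Porto 5, Lisbon 9, Cape Town 7. Eliminate Porto.
Round 3: Oaxaca 11, Banff 10, Lisbon 9, Cape Town 7. Eliminate Cape Town.
Round 4: Oaxaca 18, Banff 10, Lisbon 9. Eliminate Lisbon.
Round 5: Oaxaca 27, Banff 10. Oaxaca has a majority.

Oaxaca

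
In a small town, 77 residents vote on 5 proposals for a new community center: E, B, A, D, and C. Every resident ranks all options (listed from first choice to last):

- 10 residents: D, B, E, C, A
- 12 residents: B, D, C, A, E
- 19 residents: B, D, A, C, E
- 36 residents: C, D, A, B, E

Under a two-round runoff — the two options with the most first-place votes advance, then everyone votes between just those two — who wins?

Round 1 first-place votes: E 0, B 31, A 0, D 10, C 36.
C and B advance.
Runoff: C is preferred to B by 36 voters; B by 41.
B wins the runoff.

B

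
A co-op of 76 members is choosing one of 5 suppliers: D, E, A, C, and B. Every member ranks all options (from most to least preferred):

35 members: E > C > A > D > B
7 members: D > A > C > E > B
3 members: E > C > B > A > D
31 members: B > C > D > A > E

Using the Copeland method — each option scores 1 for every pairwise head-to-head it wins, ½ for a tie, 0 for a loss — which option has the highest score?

D: beats B; ties E and A; loses to C → score 2.
E: beats B; ties D, A, and C → score 2.5.
A: beats B; ties D and E; loses to C → score 2.
C: beats D, A, and B; ties E → score 3.5.
B: loses to D, E, A, and C → score 0.
C has the best pairwise record.

C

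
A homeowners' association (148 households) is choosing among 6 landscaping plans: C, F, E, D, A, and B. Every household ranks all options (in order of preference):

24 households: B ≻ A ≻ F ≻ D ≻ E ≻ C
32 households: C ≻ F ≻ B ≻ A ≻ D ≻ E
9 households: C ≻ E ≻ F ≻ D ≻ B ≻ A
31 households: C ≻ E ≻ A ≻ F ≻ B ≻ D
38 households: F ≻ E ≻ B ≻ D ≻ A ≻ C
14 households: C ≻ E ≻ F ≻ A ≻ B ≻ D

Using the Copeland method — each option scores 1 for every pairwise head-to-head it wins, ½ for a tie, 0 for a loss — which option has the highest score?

C: beats F, E, D, A, and B → score 5.
F: beats E, D, A, and B; loses to C → score 4.
E: beats D, A, and B; loses to C and F → score 3.
D: loses to C, F, E, A, and B → score 0.
A: beats D; loses to C, F, E, and B → score 1.
B: beats D and A; loses to C, F, and E → score 2.
C has the best pairwise record.

C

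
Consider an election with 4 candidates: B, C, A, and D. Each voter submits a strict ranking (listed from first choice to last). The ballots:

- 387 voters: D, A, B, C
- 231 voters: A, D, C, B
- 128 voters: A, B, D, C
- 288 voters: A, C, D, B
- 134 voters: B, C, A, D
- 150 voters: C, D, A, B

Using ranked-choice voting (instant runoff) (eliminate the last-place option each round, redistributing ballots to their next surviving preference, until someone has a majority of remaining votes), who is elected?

Round 1: B 134, C 150, A 647, D 387. Eliminate B.
Round 2: C 284, A 647, D 387. Eliminate C.
Round 3: A 781, D 537. A has a majority.

A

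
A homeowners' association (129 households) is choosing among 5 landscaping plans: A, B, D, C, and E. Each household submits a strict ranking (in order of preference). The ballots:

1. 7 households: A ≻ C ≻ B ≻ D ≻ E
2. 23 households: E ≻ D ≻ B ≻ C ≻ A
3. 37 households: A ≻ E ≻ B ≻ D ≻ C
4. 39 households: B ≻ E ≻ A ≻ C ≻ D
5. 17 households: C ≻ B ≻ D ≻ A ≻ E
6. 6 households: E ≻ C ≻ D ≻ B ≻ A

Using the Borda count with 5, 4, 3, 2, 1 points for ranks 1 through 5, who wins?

B

A: 7·5 + 23·1 + 37·5 + 39·3 + 17·2 + 6·1 = 400
B: 7·3 + 23·3 + 37·3 + 39·5 + 17·4 + 6·2 = 476
D: 7·2 + 23·4 + 37·2 + 39·1 + 17·3 + 6·3 = 288
C: 7·4 + 23·2 + 37·1 + 39·2 + 17·5 + 6·4 = 298
E: 7·1 + 23·5 + 37·4 + 39·4 + 17·1 + 6·5 = 473
B has the highest Borda score (476).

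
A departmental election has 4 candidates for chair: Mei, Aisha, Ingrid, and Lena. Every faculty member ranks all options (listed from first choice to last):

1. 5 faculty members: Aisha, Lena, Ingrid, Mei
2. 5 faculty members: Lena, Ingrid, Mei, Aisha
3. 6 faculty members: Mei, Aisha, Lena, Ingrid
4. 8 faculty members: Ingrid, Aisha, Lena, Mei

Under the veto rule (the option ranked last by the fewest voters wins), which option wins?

Last-place votes: Mei 13, Aisha 5, Ingrid 6, Lena 0.
Lena is ranked last by the fewest voters, so Lena wins.

Lena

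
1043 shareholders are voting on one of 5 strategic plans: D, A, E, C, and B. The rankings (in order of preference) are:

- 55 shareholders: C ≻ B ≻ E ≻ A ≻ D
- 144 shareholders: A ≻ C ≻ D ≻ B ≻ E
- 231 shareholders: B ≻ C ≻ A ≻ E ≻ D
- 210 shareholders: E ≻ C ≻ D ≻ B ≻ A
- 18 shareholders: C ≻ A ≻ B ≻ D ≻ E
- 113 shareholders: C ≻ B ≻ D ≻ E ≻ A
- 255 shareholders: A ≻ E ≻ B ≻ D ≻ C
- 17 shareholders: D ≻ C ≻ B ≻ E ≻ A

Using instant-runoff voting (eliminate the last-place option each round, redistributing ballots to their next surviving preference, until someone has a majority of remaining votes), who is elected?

B

Round 1: D 17, A 399, E 210, C 186, B 231. Eliminate D.
Round 2: A 399, E 210, C 203, B 231. Eliminate C.
Round 3: A 417, E 210, B 416. Eliminate E.
Round 4: A 417, B 626. B has a majority.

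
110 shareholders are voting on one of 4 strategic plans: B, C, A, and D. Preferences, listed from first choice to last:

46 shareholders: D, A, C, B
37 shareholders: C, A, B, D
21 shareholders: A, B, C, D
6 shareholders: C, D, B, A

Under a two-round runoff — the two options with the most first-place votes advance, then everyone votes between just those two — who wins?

C

Round 1 first-place votes: B 0, C 43, A 21, D 46.
D and C advance.
Runoff: D is preferred to C by 46 voters; C by 64.
C wins the runoff.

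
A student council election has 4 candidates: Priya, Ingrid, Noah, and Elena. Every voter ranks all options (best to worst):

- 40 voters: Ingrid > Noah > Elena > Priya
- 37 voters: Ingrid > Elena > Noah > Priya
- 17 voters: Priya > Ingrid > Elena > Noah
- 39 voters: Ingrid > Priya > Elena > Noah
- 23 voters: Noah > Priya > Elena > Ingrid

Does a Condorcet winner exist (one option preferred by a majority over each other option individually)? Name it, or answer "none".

Ingrid

Ingrid vs Priya: 116–40 for Ingrid.
Ingrid vs Noah: 133–23 for Ingrid.
Ingrid vs Elena: 133–23 for Ingrid.
Ingrid beats every other option head-to-head.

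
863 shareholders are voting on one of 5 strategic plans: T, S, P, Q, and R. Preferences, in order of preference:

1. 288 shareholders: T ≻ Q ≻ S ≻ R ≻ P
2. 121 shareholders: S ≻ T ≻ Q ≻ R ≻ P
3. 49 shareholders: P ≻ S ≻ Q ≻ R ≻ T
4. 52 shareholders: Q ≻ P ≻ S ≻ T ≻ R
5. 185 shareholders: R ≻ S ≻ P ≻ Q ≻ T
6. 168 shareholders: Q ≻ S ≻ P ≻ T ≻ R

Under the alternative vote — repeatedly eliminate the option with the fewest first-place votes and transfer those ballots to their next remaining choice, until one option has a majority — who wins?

Q

Round 1: T 288, S 121, P 49, Q 220, R 185. Eliminate P.
Round 2: T 288, S 170, Q 220, R 185. Eliminate S.
Round 3: T 409, Q 269, R 185. Eliminate R.
Round 4: T 409, Q 454. Q has a majority.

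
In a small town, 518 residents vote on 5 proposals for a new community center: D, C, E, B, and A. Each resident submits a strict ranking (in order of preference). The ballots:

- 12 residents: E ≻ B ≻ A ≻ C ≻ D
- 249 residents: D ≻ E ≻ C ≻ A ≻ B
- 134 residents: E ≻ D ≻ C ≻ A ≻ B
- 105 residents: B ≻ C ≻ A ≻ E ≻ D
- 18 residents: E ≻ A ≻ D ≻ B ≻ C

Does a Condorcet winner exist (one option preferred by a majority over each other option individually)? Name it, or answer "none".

E

E vs D: 269–249 for E.
E vs C: 413–105 for E.
E vs B: 413–105 for E.
E vs A: 413–105 for E.
E beats every other option head-to-head.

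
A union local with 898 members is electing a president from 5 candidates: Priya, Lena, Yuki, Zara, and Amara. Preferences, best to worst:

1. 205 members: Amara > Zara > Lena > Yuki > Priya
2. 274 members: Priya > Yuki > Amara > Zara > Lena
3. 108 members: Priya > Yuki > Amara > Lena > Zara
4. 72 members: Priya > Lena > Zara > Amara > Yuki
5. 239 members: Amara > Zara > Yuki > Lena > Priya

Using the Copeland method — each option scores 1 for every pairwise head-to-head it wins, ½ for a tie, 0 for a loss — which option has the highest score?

Priya

Priya: beats Lena, Yuki, Zara, and Amara → score 4.
Lena: loses to Priya, Yuki, Zara, and Amara → score 0.
Yuki: beats Lena; loses to Priya, Zara, and Amara → score 1.
Zara: beats Lena and Yuki; loses to Priya and Amara → score 2.
Amara: beats Lena, Yuki, and Zara; loses to Priya → score 3.
Priya has the best pairwise record.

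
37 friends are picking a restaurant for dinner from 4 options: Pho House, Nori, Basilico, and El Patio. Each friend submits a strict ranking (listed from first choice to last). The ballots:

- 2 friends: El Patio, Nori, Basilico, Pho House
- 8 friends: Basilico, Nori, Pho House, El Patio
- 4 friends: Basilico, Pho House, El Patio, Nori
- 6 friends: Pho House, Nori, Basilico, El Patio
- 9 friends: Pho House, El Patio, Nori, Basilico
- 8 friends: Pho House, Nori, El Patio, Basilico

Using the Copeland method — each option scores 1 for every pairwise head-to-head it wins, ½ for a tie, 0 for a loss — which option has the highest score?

Pho House: beats Nori, Basilico, and El Patio → score 3.
Nori: beats Basilico and El Patio; loses to Pho House → score 2.
Basilico: loses to Pho House, Nori, and El Patio → score 0.
El Patio: beats Basilico; loses to Pho House and Nori → score 1.
Pho House has the best pairwise record.

Pho House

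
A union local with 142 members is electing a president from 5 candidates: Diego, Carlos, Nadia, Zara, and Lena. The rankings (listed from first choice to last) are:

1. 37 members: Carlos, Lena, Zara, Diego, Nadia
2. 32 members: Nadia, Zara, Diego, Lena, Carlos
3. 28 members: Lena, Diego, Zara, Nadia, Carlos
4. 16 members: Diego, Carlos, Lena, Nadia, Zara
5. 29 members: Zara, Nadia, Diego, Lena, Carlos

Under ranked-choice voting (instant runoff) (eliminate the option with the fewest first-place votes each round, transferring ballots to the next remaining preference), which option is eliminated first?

Round 1: Diego 16, Carlos 37, Nadia 32, Zara 29, Lena 28. Eliminate Diego.

Diego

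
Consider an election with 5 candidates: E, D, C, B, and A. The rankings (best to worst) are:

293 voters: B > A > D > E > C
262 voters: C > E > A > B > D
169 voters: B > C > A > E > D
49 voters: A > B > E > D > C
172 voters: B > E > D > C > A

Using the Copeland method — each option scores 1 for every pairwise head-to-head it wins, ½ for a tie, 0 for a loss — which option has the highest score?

B

E: beats D and C; loses to B and A → score 2.
D: beats C; loses to E, B, and A → score 1.
C: beats A; loses to E, D, and B → score 1.
B: beats E, D, C, and A → score 4.
A: beats E and D; loses to C and B → score 2.
B has the best pairwise record.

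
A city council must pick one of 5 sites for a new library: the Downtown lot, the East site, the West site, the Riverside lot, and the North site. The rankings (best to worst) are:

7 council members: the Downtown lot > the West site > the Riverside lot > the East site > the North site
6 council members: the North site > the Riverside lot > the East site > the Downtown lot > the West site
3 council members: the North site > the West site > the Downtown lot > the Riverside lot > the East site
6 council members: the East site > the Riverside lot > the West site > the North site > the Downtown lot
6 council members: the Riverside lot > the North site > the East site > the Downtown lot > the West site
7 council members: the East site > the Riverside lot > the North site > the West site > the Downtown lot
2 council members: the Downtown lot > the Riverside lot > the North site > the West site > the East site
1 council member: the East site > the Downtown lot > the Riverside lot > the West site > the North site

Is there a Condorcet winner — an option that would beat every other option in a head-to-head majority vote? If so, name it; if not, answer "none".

the Riverside lot vs the Downtown lot: 25–13 for the Riverside lot.
the Riverside lot vs the East site: 24–14 for the Riverside lot.
the Riverside lot vs the West site: 28–10 for the Riverside lot.
the Riverside lot vs the North site: 29–9 for the Riverside lot.
the Riverside lot beats every other option head-to-head.

the Riverside lot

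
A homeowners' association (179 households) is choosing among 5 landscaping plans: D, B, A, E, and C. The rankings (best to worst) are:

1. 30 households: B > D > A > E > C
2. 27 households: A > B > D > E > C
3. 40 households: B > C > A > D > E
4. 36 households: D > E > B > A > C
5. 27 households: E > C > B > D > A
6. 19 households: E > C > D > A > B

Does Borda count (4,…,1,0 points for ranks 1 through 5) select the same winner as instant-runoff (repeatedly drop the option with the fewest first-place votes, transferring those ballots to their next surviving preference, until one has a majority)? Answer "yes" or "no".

Borda — scores: D 393, B 487, A 303, E 349, C 258. Winner: B.
Instant-runoff — R1 D 36, B 70, A 27, E 46, C 0 (C out); R2 D 36, B 70, A 27, E 46 (A out); R3 D 36, B 97, E 46 (B winner). Winner: B.
The two methods agree.

yes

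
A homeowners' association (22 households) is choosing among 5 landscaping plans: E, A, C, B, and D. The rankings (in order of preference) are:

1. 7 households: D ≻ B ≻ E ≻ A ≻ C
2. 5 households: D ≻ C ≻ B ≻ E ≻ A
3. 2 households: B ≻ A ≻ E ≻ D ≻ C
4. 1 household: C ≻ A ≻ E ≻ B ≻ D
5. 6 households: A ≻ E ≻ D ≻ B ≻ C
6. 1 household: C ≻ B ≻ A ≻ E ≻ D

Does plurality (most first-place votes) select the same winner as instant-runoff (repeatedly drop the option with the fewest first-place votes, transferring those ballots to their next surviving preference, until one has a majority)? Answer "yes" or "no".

Plurality — first-place votes: E 0, A 6, C 2, B 2, D 12. Winner: D.
Instant-runoff — R1 E 0, A 6, C 2, B 2, D 12 (D winner). Winner: D.
The two methods agree.

yes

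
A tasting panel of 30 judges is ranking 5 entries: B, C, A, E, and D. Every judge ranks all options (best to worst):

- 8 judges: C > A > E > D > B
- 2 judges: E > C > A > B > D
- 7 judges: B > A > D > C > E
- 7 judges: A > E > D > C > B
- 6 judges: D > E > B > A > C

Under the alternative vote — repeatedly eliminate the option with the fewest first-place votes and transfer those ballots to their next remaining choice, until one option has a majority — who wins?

C

Round 1: B 7, C 8, A 7, E 2, D 6. Eliminate E.
Round 2: B 7, C 10, A 7, D 6. Eliminate D.
Round 3: B 13, C 10, A 7. Eliminate A.
Round 4: B 13, C 17. C has a majority.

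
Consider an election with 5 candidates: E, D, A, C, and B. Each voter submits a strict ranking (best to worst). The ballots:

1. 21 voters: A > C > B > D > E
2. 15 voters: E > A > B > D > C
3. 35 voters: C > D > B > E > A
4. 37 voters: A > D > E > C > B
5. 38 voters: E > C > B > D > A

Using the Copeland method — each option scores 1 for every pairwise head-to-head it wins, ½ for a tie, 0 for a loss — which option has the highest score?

E: beats A, C, and B; loses to D → score 3.
D: beats E; ties A; loses to C and B → score 1.5.
A: ties D, C, and B; loses to E → score 1.5.
C: beats D and B; ties A; loses to E → score 2.5.
B: beats D; ties A; loses to E and C → score 1.5.
E has the best pairwise record.

E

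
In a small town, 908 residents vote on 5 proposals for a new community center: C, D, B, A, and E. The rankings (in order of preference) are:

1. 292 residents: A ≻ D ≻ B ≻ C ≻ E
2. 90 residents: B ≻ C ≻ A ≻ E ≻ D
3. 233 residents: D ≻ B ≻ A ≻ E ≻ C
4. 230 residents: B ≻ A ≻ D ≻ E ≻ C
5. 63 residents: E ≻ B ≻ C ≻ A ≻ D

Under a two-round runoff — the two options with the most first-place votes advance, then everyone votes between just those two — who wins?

B

Round 1 first-place votes: C 0, D 233, B 320, A 292, E 63.
B and A advance.
Runoff: B is preferred to A by 616 voters; A by 292.
B wins the runoff.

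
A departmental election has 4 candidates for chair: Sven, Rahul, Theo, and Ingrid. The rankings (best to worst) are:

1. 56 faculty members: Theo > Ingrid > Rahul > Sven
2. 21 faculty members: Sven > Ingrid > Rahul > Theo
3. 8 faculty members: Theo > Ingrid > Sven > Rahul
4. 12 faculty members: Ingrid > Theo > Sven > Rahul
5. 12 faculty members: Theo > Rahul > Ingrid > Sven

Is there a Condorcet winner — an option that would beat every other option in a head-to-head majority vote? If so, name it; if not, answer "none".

Theo vs Sven: 88–21 for Theo.
Theo vs Rahul: 88–21 for Theo.
Theo vs Ingrid: 76–33 for Theo.
Theo beats every other option head-to-head.

Theo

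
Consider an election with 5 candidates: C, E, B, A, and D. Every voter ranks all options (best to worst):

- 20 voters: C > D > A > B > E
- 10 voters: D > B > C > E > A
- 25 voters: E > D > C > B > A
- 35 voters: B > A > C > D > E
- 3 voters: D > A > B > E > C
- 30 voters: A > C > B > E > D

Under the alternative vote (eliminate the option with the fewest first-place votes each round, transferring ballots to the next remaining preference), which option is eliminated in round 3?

E

Round 1: C 20, E 25, B 35, A 30, D 13. Eliminate D.
Round 2: C 20, E 25, B 45, A 33. Eliminate C.
Round 3: E 25, B 45, A 53. Eliminate E.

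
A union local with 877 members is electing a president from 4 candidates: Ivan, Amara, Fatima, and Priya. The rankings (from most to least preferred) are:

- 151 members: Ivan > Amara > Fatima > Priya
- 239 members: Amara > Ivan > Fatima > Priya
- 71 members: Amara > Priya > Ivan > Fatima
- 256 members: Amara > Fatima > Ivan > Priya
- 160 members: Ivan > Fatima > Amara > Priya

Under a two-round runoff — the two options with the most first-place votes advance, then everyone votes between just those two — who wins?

Amara

Round 1 first-place votes: Ivan 311, Amara 566, Fatima 0, Priya 0.
Amara and Ivan advance.
Runoff: Amara is preferred to Ivan by 566 voters; Ivan by 311.
Amara wins the runoff.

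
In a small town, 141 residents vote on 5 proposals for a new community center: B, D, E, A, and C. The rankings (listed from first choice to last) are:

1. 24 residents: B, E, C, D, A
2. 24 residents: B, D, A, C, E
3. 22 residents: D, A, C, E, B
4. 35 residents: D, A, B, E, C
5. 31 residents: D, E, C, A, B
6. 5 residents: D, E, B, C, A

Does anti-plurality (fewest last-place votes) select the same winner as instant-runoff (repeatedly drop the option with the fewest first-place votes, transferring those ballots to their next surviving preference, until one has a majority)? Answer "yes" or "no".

yes

Anti-plurality — last-place votes: B 53, D 0, E 24, A 29, C 35. Winner: D.
Instant-runoff — R1 B 48, D 93, E 0, A 0, C 0 (D winner). Winner: D.
The two methods agree.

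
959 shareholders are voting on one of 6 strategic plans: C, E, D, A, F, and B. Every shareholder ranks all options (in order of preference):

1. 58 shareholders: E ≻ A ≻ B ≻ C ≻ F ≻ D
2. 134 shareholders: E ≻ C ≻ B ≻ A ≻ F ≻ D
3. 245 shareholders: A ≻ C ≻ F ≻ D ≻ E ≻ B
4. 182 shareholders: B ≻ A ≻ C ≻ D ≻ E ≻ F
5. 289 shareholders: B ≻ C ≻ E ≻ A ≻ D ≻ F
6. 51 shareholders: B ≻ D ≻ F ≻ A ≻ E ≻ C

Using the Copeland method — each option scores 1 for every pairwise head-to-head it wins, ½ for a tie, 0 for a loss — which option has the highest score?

B

C: beats E, D, and F; loses to A and B → score 3.
E: beats D, A, and F; loses to C and B → score 3.
D: beats F; loses to C, E, A, and B → score 1.
A: beats C, D, and F; loses to E and B → score 3.
F: loses to C, E, D, A, and B → score 0.
B: beats C, E, D, A, and F → score 5.
B has the best pairwise record.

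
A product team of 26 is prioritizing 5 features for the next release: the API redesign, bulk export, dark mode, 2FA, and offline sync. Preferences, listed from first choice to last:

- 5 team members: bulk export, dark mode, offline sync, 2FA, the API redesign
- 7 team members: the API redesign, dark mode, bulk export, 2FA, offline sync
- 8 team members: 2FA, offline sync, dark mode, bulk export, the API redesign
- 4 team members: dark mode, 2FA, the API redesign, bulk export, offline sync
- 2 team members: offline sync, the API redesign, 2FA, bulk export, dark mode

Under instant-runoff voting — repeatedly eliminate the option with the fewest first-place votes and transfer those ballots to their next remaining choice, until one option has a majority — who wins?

2FA

Round 1: the API redesign 7, bulk export 5, dark mode 4, 2FA 8, offline sync 2. Eliminate offline sync.
Round 2: the API redesign 9, bulk export 5, dark mode 4, 2FA 8. Eliminate dark mode.
Round 3: the API redesign 9, bulk export 5, 2FA 12. Eliminate bulk export.
Round 4: the API redesign 9, 2FA 17. 2FA has a majority.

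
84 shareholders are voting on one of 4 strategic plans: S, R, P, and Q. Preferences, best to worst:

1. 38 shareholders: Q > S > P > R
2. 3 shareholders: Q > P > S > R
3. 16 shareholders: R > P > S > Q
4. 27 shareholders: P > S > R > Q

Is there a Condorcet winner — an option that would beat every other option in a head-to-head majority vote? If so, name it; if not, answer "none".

P vs S: 46–38 for P.
P vs R: 68–16 for P.
P vs Q: 43–41 for P.
P beats every other option head-to-head.

P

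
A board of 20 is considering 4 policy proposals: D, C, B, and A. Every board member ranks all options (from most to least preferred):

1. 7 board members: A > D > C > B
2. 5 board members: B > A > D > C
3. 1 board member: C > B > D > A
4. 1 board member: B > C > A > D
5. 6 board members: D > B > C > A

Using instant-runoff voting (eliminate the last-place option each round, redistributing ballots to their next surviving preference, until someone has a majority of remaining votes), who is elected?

B

Round 1: D 6, C 1, B 6, A 7. Eliminate C.
Round 2: D 6, B 7, A 7. Eliminate D.
Round 3: B 13, A 7. B has a majority.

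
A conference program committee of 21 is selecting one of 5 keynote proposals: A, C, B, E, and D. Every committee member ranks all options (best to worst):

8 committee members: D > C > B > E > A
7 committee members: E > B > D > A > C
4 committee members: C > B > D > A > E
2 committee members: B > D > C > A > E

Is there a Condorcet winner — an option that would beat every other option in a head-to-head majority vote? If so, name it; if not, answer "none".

Checking pairwise contests:
C beats A 14–7.
D beats C 17–4.
C beats B 12–9.
C beats E 14–7.
B beats D 13–8.
Every option loses at least one head-to-head, so there is no Condorcet winner.

none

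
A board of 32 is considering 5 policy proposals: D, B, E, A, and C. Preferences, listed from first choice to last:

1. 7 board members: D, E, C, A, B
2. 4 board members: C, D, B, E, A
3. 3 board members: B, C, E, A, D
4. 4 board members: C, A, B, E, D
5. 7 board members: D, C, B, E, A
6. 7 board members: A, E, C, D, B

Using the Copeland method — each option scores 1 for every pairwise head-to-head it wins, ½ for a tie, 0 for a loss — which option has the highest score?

C

D: beats B, E, and A; loses to C → score 3.
B: beats E; loses to D, A, and C → score 1.
E: beats A; loses to D, B, and C → score 1.
A: beats B; loses to D, E, and C → score 1.
C: beats D, B, E, and A → score 4.
C has the best pairwise record.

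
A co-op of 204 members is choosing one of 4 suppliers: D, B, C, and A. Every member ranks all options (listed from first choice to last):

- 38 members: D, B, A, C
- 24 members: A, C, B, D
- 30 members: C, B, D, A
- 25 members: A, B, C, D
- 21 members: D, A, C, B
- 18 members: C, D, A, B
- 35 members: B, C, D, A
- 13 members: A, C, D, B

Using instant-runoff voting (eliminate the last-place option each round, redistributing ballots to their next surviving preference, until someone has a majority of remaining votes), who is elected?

Round 1: D 59, B 35, C 48, A 62. Eliminate B.
Round 2: D 59, C 83, A 62. Eliminate D.
Round 3: C 83, A 121. A has a majority.

A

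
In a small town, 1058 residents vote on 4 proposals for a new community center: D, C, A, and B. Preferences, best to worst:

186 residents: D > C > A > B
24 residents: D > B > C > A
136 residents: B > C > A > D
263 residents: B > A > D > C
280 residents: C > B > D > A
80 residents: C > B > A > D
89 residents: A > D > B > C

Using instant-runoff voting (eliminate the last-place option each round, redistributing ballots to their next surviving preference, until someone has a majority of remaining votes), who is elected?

C

Round 1: D 210, C 360, A 89, B 399. Eliminate A.
Round 2: D 299, C 360, B 399. Eliminate D.
Round 3: C 546, B 512. C has a majority.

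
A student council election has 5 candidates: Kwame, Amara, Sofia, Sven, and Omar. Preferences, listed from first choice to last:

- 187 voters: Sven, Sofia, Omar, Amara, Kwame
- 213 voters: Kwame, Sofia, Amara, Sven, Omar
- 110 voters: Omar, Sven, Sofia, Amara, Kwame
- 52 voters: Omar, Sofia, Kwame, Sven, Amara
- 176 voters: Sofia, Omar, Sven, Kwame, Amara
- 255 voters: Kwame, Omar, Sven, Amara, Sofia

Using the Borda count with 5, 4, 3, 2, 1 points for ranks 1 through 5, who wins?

Omar

Kwame: 187·1 + 213·5 + 110·1 + 52·3 + 176·2 + 255·5 = 3145
Amara: 187·2 + 213·3 + 110·2 + 52·1 + 176·1 + 255·2 = 1971
Sofia: 187·4 + 213·4 + 110·3 + 52·4 + 176·5 + 255·1 = 3273
Sven: 187·5 + 213·2 + 110·4 + 52·2 + 176·3 + 255·3 = 3198
Omar: 187·3 + 213·1 + 110·5 + 52·5 + 176·4 + 255·4 = 3308
Omar has the highest Borda score (3308).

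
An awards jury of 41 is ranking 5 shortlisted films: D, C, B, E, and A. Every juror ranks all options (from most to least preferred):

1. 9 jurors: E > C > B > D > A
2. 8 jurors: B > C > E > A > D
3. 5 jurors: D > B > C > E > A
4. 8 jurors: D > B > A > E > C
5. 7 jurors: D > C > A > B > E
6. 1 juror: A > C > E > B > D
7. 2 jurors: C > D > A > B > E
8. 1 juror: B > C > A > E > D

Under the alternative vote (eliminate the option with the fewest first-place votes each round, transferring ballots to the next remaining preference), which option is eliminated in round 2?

C

Round 1: D 20, C 2, B 9, E 9, A 1. Eliminate A.
Round 2: D 20, C 3, B 9, E 9. Eliminate C.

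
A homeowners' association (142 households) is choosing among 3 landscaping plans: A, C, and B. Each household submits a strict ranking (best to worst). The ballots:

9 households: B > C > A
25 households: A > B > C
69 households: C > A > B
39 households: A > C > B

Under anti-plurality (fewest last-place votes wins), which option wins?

Last-place votes: A 9, C 25, B 108.
A is ranked last by the fewest voters, so A wins.

A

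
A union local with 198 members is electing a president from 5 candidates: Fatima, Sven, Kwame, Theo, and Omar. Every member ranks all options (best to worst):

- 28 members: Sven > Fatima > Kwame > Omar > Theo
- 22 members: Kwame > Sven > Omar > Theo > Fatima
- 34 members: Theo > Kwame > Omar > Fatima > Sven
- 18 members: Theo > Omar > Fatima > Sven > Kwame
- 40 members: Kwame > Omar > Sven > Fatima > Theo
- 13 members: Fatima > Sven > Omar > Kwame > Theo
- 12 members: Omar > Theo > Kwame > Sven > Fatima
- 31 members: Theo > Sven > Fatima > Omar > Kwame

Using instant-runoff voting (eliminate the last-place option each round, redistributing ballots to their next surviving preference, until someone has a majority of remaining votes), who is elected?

Kwame

Round 1: Fatima 13, Sven 28, Kwame 62, Theo 83, Omar 12. Eliminate Omar.
Round 2: Fatima 13, Sven 28, Kwame 62, Theo 95. Eliminate Fatima.
Round 3: Sven 41, Kwame 62, Theo 95. Eliminate Sven.
Round 4: Kwame 103, Theo 95. Kwame has a majority.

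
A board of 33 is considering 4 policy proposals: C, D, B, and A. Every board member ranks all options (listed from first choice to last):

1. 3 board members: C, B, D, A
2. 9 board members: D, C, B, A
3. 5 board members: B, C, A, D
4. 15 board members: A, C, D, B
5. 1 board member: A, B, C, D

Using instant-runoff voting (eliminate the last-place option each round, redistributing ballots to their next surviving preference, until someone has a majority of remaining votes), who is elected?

Round 1: C 3, D 9, B 5, A 16. Eliminate C.
Round 2: D 9, B 8, A 16. Eliminate B.
Round 3: D 12, A 21. A has a majority.

A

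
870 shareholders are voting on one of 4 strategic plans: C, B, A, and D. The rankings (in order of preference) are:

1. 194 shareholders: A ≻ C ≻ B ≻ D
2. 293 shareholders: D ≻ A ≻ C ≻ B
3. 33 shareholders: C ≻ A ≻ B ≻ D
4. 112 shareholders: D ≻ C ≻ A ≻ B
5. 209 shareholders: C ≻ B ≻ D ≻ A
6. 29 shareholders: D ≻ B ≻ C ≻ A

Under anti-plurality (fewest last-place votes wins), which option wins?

Last-place votes: C 0, B 405, A 238, D 227.
C is ranked last by the fewest voters, so C wins.

C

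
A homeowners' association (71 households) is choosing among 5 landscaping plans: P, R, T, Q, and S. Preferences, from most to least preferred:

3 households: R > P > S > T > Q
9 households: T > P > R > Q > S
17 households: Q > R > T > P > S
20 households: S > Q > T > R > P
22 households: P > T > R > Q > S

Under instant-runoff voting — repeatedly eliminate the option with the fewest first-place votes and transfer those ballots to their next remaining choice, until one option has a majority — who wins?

P

Round 1: P 22, R 3, T 9, Q 17, S 20. Eliminate R.
Round 2: P 25, T 9, Q 17, S 20. Eliminate T.
Round 3: P 34, Q 17, S 20. Eliminate Q.
Round 4: P 51, S 20. P has a majority.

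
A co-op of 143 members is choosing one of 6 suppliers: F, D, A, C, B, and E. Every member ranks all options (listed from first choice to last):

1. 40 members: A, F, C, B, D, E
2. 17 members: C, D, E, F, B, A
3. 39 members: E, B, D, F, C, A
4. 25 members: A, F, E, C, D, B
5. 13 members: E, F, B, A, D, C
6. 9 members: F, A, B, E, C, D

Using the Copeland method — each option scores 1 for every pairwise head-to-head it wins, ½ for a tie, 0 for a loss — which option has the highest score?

F: beats D, A, C, B, and E → score 5.
D: loses to F, A, C, B, and E → score 0.
A: beats D, C, B, and E; loses to F → score 4.
C: beats D and B; loses to F, A, and E → score 2.
B: beats D; loses to F, A, C, and E → score 1.
E: beats D, C, and B; loses to F and A → score 3.
F has the best pairwise record.

F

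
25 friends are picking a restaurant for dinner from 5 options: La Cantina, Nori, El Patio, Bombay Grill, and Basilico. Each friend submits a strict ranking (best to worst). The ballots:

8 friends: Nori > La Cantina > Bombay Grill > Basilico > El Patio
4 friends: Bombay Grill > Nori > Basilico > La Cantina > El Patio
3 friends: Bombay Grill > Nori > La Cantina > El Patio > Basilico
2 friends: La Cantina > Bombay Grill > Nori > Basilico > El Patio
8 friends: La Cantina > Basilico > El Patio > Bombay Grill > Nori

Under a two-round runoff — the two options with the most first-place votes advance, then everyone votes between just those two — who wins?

Nori

Round 1 first-place votes: La Cantina 10, Nori 8, El Patio 0, Bombay Grill 7, Basilico 0.
La Cantina and Nori advance.
Runoff: La Cantina is preferred to Nori by 10 voters; Nori by 15.
Nori wins the runoff.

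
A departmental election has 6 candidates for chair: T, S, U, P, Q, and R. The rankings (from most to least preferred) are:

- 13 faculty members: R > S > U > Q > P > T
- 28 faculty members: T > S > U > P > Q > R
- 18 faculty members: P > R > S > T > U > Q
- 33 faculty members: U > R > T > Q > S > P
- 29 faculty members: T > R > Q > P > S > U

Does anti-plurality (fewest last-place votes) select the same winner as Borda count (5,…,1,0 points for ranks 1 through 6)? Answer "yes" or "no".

no

Anti-plurality — last-place votes: T 13, S 0, U 29, P 33, Q 18, R 28. Winner: S.
Borda — scores: T 420, S 280, U 306, P 217, Q 207, R 385. Winner: T.
The two methods disagree.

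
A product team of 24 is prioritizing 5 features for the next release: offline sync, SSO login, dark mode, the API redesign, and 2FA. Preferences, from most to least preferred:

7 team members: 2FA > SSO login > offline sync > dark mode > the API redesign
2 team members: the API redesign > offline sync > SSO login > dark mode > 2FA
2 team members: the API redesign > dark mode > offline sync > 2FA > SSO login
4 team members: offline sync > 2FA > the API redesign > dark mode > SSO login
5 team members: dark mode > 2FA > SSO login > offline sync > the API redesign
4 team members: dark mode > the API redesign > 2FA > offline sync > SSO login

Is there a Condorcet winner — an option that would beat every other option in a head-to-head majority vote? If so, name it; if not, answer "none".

none

Checking pairwise contests:
2FA beats offline sync 16–8.
dark mode beats SSO login 15–9.
offline sync beats dark mode 13–11.
offline sync beats the API redesign 16–8.
dark mode beats 2FA 13–11.
Every option loses at least one head-to-head, so there is no Condorcet winner.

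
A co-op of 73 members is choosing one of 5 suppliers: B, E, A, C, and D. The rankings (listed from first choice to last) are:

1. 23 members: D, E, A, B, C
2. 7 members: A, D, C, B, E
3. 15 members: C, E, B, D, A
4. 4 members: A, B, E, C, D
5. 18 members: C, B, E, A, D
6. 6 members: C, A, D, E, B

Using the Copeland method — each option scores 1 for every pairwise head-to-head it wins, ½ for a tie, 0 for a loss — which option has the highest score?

B: beats D; loses to E, A, and C → score 1.
E: beats B, A, and D; loses to C → score 3.
A: beats B; loses to E, C, and D → score 1.
C: beats B, E, A, and D → score 4.
D: beats A; loses to B, E, and C → score 1.
C has the best pairwise record.

C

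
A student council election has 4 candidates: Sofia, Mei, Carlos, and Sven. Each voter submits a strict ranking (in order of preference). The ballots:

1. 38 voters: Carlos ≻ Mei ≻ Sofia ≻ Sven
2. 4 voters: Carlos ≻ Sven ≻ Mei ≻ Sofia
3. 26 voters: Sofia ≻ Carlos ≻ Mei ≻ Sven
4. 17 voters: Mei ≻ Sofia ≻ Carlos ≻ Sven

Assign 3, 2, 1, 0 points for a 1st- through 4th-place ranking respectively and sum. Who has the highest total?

Carlos

Sofia: 38·1 + 4·0 + 26·3 + 17·2 = 150
Mei: 38·2 + 4·1 + 26·1 + 17·3 = 157
Carlos: 38·3 + 4·3 + 26·2 + 17·1 = 195
Sven: 38·0 + 4·2 + 26·0 + 17·0 = 8
Carlos has the highest Borda score (195).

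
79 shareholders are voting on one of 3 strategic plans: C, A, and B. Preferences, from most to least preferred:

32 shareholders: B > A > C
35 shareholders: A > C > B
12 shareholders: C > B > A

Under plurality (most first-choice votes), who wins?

First-place votes: C 12, A 35, B 32.
A has the most first-place votes.

A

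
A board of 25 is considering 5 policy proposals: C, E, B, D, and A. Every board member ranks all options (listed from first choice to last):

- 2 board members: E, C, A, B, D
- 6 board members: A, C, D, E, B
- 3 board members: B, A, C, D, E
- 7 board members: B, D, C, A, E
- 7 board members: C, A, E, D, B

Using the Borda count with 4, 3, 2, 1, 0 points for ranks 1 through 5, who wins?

C

C: 2·3 + 6·3 + 3·2 + 7·2 + 7·4 = 72
E: 2·4 + 6·1 + 3·0 + 7·0 + 7·2 = 28
B: 2·1 + 6·0 + 3·4 + 7·4 + 7·0 = 42
D: 2·0 + 6·2 + 3·1 + 7·3 + 7·1 = 43
A: 2·2 + 6·4 + 3·3 + 7·1 + 7·3 = 65
C has the highest Borda score (72).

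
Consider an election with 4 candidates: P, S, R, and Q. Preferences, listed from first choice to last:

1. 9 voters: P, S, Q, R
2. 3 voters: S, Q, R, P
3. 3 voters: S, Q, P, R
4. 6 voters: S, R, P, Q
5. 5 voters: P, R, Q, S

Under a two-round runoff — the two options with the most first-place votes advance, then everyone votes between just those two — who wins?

P

Round 1 first-place votes: P 14, S 12, R 0, Q 0.
P and S advance.
Runoff: P is preferred to S by 14 voters; S by 12.
P wins the runoff.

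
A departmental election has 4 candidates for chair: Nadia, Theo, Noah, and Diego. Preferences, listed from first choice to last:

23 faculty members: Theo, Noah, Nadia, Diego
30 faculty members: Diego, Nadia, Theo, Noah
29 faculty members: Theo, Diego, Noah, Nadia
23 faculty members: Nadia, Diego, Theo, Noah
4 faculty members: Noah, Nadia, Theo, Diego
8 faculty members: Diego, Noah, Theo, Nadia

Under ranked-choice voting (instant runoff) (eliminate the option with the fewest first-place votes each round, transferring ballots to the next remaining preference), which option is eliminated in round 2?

Nadia

Round 1: Nadia 23, Theo 52, Noah 4, Diego 38. Eliminate Noah.
Round 2: Nadia 27, Theo 52, Diego 38. Eliminate Nadia.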